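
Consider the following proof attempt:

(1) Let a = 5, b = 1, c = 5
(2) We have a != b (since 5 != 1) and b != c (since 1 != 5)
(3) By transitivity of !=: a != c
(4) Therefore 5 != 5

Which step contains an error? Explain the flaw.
Step 3: By transitivity of !=: a != c

Step 3 incorrectly applies transitivity to the '!=' relation. Transitivity states: if a R b and b R c, then a R c. However, '!=' is not transitive. Counterexample: 5 != 1 and 1 != 5, but 5 = 5 (both equal 5). Transitivity holds for relations like <, <=, =, but not for !=.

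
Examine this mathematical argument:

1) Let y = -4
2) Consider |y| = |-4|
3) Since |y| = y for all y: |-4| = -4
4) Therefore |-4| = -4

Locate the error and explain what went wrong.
Step 3: Since |y| = y for all y: |-4| = -4

Step 3 incorrectly states that |y| = y for all y. The correct definition is |y| = y when y >= 0, and |y| = -y when y < 0. Since -4 < 0, we have |-4| = -(-4) = 4, not -4.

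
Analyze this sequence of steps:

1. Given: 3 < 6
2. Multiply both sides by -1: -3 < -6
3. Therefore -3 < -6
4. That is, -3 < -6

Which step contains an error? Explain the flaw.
Step 2: Multiply both sides by -1: -3 < -6

Step 2 multiplies both sides by -1 but fails to reverse the inequality sign. When multiplying (or dividing) an inequality by a negative number, the direction must be reversed. Since 3 < 6, we should get -3 > -6, i.e., -3 > -6.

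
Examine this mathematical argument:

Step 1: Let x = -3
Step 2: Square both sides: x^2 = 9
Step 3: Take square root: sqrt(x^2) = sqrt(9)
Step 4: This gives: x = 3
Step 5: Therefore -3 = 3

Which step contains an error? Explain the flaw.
Step 4: This gives: x = 3

Step 4 incorrectly states that sqrt(x^2) = x. The correct identity is sqrt(x^2) = |x|. Since x = -3 < 0, we have sqrt(x^2) = |-3| = 3, not x = -3.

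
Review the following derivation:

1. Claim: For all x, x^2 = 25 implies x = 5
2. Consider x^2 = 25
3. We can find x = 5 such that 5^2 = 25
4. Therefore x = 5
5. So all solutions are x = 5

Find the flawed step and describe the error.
Step 4: Therefore x = 5

Step 4 incorrectly concludes that x = 5 is the only solution. The proof shows that x = 5 is A solution (existence), but does not show it is the ONLY solution (uniqueness). In fact, x = -5 is also a solution since (-5)^2 = 25. Finding one solution doesn't prove there are no others.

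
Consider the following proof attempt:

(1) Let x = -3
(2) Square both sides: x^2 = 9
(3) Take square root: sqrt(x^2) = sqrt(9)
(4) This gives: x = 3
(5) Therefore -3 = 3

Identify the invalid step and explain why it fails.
Step 4: This gives: x = 3

Step 4 incorrectly states that sqrt(x^2) = x. The correct identity is sqrt(x^2) = |x|. Since x = -3 < 0, we have sqrt(x^2) = |-3| = 3, not x = -3.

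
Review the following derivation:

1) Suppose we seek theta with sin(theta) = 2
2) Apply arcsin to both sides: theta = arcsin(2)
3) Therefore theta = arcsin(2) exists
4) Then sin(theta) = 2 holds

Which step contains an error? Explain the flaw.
Step 2: Apply arcsin to both sides: theta = arcsin(2)

Step 2 applies arcsin to 2. However, arcsin(x) is only defined for x in [-1, 1] because sin(theta) can only produce values in that range. Since |2| > 1, arcsin(2) is undefined. There is no angle whose sine equals 2.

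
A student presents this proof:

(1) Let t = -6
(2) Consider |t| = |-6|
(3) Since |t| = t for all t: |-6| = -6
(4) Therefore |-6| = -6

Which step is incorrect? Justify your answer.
Step 3: Since |t| = t for all t: |-6| = -6

Step 3 incorrectly states that |t| = t for all t. The correct definition is |t| = t when t >= 0, and |t| = -t when t < 0. Since -6 < 0, we have |-6| = -(-6) = 6, not -6.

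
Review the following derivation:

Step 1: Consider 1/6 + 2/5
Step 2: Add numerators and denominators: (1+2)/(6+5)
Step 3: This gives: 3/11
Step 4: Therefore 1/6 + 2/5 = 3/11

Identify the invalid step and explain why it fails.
Step 2: Add numerators and denominators: (1+2)/(6+5)

Step 2 incorrectly adds fractions by separately adding numerators and denominators. This is wrong. The correct method requires a common denominator: 1/6 + 2/5 = (1×5 + 2×6)/(6×5) = 17/30 = 17/30. The method used gives 3/11, which is different.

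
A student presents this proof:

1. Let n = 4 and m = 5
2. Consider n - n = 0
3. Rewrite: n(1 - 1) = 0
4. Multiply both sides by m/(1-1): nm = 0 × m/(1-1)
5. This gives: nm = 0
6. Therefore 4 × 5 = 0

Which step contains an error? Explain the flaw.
Step 4: Multiply both sides by m/(1-1): nm = 0 × m/(1-1)

Step 4 multiplies both sides by m/(1-1). However, 1-1 = 0, so this is multiplication by m/0, which is undefined. We cannot multiply by an undefined expression.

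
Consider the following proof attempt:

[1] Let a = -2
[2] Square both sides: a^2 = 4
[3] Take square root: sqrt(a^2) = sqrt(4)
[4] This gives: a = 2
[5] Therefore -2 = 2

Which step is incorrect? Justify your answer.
Step 4: This gives: a = 2

Step 4 incorrectly states that sqrt(a^2) = a. The correct identity is sqrt(a^2) = |a|. Since a = -2 < 0, we have sqrt(a^2) = |-2| = 2, not a = -2.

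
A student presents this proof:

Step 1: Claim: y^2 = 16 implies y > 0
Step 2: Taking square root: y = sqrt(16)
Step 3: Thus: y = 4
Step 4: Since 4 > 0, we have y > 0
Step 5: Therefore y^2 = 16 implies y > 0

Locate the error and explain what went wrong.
Step 2: Taking square root: y = sqrt(16)

Step 2 takes the square root and assumes the positive root only. The equation y^2 = 16 actually has two solutions: y = 4 and y = -4. The proof silently assumes y > 0 without justification, then uses this assumption to conclude y > 0, which is circular. The counterexample y = -4 shows the claim is false.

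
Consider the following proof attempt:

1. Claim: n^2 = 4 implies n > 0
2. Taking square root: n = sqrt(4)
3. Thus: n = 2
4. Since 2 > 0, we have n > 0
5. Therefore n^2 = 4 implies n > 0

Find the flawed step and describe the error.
Step 2: Taking square root: n = sqrt(4)

Step 2 takes the square root and assumes the positive root only. The equation n^2 = 4 actually has two solutions: n = 2 and n = -2. The proof silently assumes n > 0 without justification, then uses this assumption to conclude n > 0, which is circular. The counterexample n = -2 shows the claim is false.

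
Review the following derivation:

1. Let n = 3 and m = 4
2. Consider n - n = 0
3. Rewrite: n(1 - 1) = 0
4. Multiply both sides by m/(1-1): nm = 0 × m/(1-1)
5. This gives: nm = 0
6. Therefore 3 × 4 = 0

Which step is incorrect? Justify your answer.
Step 4: Multiply both sides by m/(1-1): nm = 0 × m/(1-1)

Step 4 multiplies both sides by m/(1-1). However, 1-1 = 0, so this is multiplication by m/0, which is undefined. We cannot multiply by an undefined expression.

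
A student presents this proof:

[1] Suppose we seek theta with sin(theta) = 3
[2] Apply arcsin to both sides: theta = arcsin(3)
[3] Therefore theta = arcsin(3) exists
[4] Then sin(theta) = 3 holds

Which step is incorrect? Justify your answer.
Step 2: Apply arcsin to both sides: theta = arcsin(3)

Step 2 applies arcsin to 3. However, arcsin(x) is only defined for x in [-1, 1] because sin(theta) can only produce values in that range. Since |3| > 1, arcsin(3) is undefined. There is no angle whose sine equals 3.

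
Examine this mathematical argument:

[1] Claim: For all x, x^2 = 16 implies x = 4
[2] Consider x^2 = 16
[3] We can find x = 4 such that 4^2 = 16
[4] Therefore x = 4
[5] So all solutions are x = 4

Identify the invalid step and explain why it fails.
Step 4: Therefore x = 4

Step 4 incorrectly concludes that x = 4 is the only solution. The proof shows that x = 4 is A solution (existence), but does not show it is the ONLY solution (uniqueness). In fact, x = -4 is also a solution since (-4)^2 = 16. Finding one solution doesn't prove there are no others.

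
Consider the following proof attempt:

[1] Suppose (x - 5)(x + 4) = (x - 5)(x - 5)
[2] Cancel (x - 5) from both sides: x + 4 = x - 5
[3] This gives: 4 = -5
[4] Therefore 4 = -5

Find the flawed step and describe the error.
Step 2: Cancel (x - 5) from both sides: x + 4 = x - 5

Step 2 cancels (x - 5) from both sides. This is only valid if (x - 5) ≠ 0, i.e., x ≠ 5. When x = 5, both sides equal zero regardless of the other factors. The correct approach requires considering x = 5 as a separate case.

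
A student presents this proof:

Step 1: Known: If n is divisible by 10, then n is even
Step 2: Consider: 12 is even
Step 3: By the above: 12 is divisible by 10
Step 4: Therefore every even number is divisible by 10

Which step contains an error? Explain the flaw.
Step 3: By the above: 12 is divisible by 10

Step 3 commits the fallacy of affirming the consequent. The known fact 'divisible by 10 → even' does NOT imply 'even → divisible by 10'. That would be the converse, which is false. For example, 12 is even but 12 ÷ 10 = 1.20, which is not an integer.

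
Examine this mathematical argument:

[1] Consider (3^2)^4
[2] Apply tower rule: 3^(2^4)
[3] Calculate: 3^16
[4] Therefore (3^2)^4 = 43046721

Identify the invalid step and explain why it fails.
Step 2: Apply tower rule: 3^(2^4)

Step 2 incorrectly states that (a^b)^c = a^(b^c). The correct rule is (a^b)^c = a^(b×c). The actual value is (3^2)^4 = 3^8 = 6561, not 3^16 = 43046721.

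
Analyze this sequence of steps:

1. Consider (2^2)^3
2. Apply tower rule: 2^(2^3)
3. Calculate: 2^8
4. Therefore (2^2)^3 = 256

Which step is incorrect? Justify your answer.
Step 2: Apply tower rule: 2^(2^3)

Step 2 incorrectly states that (a^b)^c = a^(b^c). The correct rule is (a^b)^c = a^(b×c). The actual value is (2^2)^3 = 2^6 = 64, not 2^8 = 256.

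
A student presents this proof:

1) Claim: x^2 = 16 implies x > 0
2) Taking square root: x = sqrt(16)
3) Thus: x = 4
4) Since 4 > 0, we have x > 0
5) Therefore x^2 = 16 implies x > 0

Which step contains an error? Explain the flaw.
Step 2: Taking square root: x = sqrt(16)

Step 2 takes the square root and assumes the positive root only. The equation x^2 = 16 actually has two solutions: x = 4 and x = -4. The proof silently assumes x > 0 without justification, then uses this assumption to conclude x > 0, which is circular. The counterexample x = -4 shows the claim is false.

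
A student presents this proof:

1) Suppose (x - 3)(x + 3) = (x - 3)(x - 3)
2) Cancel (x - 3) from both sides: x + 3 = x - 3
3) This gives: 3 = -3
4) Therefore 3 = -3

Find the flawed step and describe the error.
Step 2: Cancel (x - 3) from both sides: x + 3 = x - 3

Step 2 cancels (x - 3) from both sides. This is only valid if (x - 3) ≠ 0, i.e., x ≠ 3. When x = 3, both sides equal zero regardless of the other factors. The correct approach requires considering x = 3 as a separate case.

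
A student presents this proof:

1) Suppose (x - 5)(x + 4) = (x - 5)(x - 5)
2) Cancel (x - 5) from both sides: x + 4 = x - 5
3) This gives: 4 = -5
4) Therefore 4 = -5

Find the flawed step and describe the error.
Step 2: Cancel (x - 5) from both sides: x + 4 = x - 5

Step 2 cancels (x - 5) from both sides. This is only valid if (x - 5) ≠ 0, i.e., x ≠ 5. When x = 5, both sides equal zero regardless of the other factors. The correct approach requires considering x = 5 as a separate case.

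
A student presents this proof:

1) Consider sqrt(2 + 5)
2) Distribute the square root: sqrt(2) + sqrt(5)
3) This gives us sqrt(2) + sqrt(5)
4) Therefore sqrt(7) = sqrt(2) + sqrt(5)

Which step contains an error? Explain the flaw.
Step 2: Distribute the square root: sqrt(2) + sqrt(5)

Step 2 incorrectly 'distributes' the square root over addition. The square root function does not distribute: sqrt(a + b) ≠ sqrt(a) + sqrt(b). In fact, sqrt(2 + 5) = sqrt(7) ≈ 2.6458, while sqrt(2) + sqrt(5) ≈ 3.6503.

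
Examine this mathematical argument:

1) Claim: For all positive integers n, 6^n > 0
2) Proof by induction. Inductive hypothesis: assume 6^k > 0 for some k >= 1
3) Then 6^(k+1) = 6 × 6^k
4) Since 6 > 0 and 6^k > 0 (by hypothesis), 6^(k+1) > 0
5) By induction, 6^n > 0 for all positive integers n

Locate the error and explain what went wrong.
Step 5: By induction, 6^n > 0 for all positive integers n

Step 5 concludes the proof by induction, but no base case was ever established. A valid induction proof requires: (1) a base case proving 6^1 > 0, and (2) an inductive step showing IF 6^k > 0 THEN 6^(k+1) > 0. Steps 2-4 correctly establish the inductive step, but without the base case the conclusion in step 5 does not follow.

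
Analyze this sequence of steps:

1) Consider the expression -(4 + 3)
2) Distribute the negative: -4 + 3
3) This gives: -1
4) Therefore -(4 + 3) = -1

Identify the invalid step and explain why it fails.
Step 2: Distribute the negative: -4 + 3

Step 2 incorrectly distributes the negative sign. The correct distribution is -(4 + 3) = -4 - 3 = -7. The negative must be applied to both terms, not just the first. The error treats -(4 + 3) as -4 + 3, which equals -1 instead of -7.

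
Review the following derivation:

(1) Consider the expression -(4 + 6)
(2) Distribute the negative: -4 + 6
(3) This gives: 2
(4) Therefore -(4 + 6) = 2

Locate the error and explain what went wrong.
Step 2: Distribute the negative: -4 + 6

Step 2 incorrectly distributes the negative sign. The correct distribution is -(4 + 6) = -4 - 6 = -10. The negative must be applied to both terms, not just the first. The error treats -(4 + 6) as -4 + 6, which equals 2 instead of -10.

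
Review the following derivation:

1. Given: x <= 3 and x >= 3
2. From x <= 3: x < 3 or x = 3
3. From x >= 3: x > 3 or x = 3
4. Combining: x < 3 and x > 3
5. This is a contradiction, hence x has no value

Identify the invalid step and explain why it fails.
Step 4: Combining: x < 3 and x > 3

Step 4 incorrectly combines the conditions. From x <= 3 and x >= 3, the intersection is x = 3. The error treats the 'or' cases as 'and' requirements. The correct conclusion is that x = 3 is the unique solution, not that no solution exists.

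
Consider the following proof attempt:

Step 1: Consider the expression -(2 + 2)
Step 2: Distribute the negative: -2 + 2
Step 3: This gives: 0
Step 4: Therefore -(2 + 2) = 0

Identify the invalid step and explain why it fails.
Step 2: Distribute the negative: -2 + 2

Step 2 incorrectly distributes the negative sign. The correct distribution is -(2 + 2) = -2 - 2 = -4. The negative must be applied to both terms, not just the first. The error treats -(2 + 2) as -2 + 2, which equals 0 instead of -4.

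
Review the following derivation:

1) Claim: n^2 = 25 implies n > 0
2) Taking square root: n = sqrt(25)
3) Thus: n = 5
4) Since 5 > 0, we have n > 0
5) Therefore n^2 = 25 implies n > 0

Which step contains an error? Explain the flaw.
Step 2: Taking square root: n = sqrt(25)

Step 2 takes the square root and assumes the positive root only. The equation n^2 = 25 actually has two solutions: n = 5 and n = -5. The proof silently assumes n > 0 without justification, then uses this assumption to conclude n > 0, which is circular. The counterexample n = -5 shows the claim is false.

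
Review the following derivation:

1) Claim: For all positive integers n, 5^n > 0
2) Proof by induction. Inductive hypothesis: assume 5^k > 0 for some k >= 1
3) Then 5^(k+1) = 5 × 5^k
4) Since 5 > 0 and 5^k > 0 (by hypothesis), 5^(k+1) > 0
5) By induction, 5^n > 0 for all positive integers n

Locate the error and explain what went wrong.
Step 5: By induction, 5^n > 0 for all positive integers n

Step 5 concludes the proof by induction, but no base case was ever established. A valid induction proof requires: (1) a base case proving 5^1 > 0, and (2) an inductive step showing IF 5^k > 0 THEN 5^(k+1) > 0. Steps 2-4 correctly establish the inductive step, but without the base case the conclusion in step 5 does not follow.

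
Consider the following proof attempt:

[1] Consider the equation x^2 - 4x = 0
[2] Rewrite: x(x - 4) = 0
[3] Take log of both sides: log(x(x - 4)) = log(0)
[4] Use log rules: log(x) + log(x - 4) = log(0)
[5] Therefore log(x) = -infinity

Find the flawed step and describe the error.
Step 3: Take log of both sides: log(x(x - 4)) = log(0)

Step 3 takes the logarithm of both sides, resulting in log(0) on the right side. The logarithm is only defined for positive numbers; log(0) is undefined (approaches negative infinity). This operation is invalid.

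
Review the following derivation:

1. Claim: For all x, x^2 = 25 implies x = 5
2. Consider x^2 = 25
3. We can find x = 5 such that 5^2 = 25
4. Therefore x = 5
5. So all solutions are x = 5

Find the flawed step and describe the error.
Step 4: Therefore x = 5

Step 4 incorrectly concludes that x = 5 is the only solution. The proof shows that x = 5 is A solution (existence), but does not show it is the ONLY solution (uniqueness). In fact, x = -5 is also a solution since (-5)^2 = 25. Finding one solution doesn't prove there are no others.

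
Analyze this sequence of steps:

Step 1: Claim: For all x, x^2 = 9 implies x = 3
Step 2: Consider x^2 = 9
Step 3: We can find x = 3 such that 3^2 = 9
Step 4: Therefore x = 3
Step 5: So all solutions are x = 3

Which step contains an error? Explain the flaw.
Step 4: Therefore x = 3

Step 4 incorrectly concludes that x = 3 is the only solution. The proof shows that x = 3 is A solution (existence), but does not show it is the ONLY solution (uniqueness). In fact, x = -3 is also a solution since (-3)^2 = 9. Finding one solution doesn't prove there are no others.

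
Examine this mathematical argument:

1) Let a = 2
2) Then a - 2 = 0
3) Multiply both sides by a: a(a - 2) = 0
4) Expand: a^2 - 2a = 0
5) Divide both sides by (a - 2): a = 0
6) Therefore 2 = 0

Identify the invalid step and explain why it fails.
Step 5: Divide both sides by (a - 2): a = 0

Step 5 divides both sides by (a - 2). However, since a = 2, we have (a - 2) = 0. Division by zero is undefined, making this step invalid.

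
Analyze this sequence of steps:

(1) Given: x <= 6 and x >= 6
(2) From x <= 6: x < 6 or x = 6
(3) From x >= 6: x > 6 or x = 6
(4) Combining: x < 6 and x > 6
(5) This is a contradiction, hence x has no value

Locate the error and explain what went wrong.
Step 4: Combining: x < 6 and x > 6

Step 4 incorrectly combines the conditions. From x <= 6 and x >= 6, the intersection is x = 6. The error treats the 'or' cases as 'and' requirements. The correct conclusion is that x = 6 is the unique solution, not that no solution exists.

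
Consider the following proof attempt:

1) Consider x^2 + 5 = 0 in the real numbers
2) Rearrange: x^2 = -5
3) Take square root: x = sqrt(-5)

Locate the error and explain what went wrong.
Step 3: Take square root: x = sqrt(-5)

Step 3 takes the square root of -5, which is negative. In the real number system, the square root of a negative number is undefined. The equation x^2 + 5 = 0 has no real solutions. Square roots of negative numbers only exist in the complex numbers.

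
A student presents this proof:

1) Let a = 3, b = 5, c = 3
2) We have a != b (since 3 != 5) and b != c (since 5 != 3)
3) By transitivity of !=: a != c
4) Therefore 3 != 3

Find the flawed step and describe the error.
Step 3: By transitivity of !=: a != c

Step 3 incorrectly applies transitivity to the '!=' relation. Transitivity states: if a R b and b R c, then a R c. However, '!=' is not transitive. Counterexample: 3 != 5 and 5 != 3, but 3 = 3 (both equal 3). Transitivity holds for relations like <, <=, =, but not for !=.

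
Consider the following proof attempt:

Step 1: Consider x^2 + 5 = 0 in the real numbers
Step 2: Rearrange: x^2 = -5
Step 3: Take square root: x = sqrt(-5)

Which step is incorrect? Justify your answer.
Step 3: Take square root: x = sqrt(-5)

Step 3 takes the square root of -5, which is negative. In the real number system, the square root of a negative number is undefined. The equation x^2 + 5 = 0 has no real solutions. Square roots of negative numbers only exist in the complex numbers.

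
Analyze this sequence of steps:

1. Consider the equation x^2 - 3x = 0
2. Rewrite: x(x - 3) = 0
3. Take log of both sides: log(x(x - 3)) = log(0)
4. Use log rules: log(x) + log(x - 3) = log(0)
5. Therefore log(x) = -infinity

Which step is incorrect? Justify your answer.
Step 3: Take log of both sides: log(x(x - 3)) = log(0)

Step 3 takes the logarithm of both sides, resulting in log(0) on the right side. The logarithm is only defined for positive numbers; log(0) is undefined (approaches negative infinity). This operation is invalid.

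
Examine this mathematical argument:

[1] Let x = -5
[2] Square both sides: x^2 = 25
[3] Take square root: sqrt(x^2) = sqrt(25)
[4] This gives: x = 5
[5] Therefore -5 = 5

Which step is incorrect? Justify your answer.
Step 4: This gives: x = 5

Step 4 incorrectly states that sqrt(x^2) = x. The correct identity is sqrt(x^2) = |x|. Since x = -5 < 0, we have sqrt(x^2) = |-5| = 5, not x = -5.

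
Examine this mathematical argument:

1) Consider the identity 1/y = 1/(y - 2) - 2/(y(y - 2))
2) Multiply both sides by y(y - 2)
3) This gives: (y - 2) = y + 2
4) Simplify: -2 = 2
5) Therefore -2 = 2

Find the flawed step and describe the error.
Step 3: This gives: (y - 2) = y + 2

Step 3 makes a sign error when clearing denominators. Multiplying -2/(y(y - 2)) by y(y - 2) gives -2, not +2. The correct result is (y - 2) = y - 2, which is trivially true, not (y - 2) = y + 2. (Step 1 is a valid identity: 1/(y - 2) - 2/(y(y - 2)) = (y - 2)/(y(y - 2)) = 1/y.)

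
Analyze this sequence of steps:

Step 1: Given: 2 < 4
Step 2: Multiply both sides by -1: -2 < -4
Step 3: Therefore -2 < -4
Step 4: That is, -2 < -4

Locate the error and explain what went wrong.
Step 2: Multiply both sides by -1: -2 < -4

Step 2 multiplies both sides by -1 but fails to reverse the inequality sign. When multiplying (or dividing) an inequality by a negative number, the direction must be reversed. Since 2 < 4, we should get -2 > -4, i.e., -2 > -4.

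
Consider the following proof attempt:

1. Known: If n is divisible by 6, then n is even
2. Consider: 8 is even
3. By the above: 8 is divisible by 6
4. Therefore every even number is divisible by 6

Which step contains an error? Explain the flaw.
Step 3: By the above: 8 is divisible by 6

Step 3 commits the fallacy of affirming the consequent. The known fact 'divisible by 6 → even' does NOT imply 'even → divisible by 6'. That would be the converse, which is false. For example, 8 is even but 8 ÷ 6 = 1.33, which is not an integer.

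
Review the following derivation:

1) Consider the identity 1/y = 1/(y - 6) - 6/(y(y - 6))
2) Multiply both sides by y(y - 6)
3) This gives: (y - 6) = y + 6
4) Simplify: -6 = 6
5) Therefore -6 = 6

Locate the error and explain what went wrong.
Step 3: This gives: (y - 6) = y + 6

Step 3 makes a sign error when clearing denominators. Multiplying -6/(y(y - 6)) by y(y - 6) gives -6, not +6. The correct result is (y - 6) = y - 6, which is trivially true, not (y - 6) = y + 6. (Step 1 is a valid identity: 1/(y - 6) - 6/(y(y - 6)) = (y - 6)/(y(y - 6)) = 1/y.)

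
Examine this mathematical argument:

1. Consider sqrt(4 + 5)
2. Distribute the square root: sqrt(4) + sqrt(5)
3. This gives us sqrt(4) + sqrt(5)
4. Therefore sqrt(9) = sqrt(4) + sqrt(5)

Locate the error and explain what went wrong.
Step 2: Distribute the square root: sqrt(4) + sqrt(5)

Step 2 incorrectly 'distributes' the square root over addition. The square root function does not distribute: sqrt(a + b) ≠ sqrt(a) + sqrt(b). In fact, sqrt(4 + 5) = sqrt(9) ≈ 3.0000, while sqrt(4) + sqrt(5) ≈ 4.2361.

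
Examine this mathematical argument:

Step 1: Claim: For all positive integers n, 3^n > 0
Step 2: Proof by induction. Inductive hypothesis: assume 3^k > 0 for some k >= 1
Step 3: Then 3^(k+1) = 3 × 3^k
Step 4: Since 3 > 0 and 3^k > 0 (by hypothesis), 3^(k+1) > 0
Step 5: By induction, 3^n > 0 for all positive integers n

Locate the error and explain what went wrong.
Step 5: By induction, 3^n > 0 for all positive integers n

Step 5 concludes the proof by induction, but no base case was ever established. A valid induction proof requires: (1) a base case proving 3^1 > 0, and (2) an inductive step showing IF 3^k > 0 THEN 3^(k+1) > 0. Steps 2-4 correctly establish the inductive step, but without the base case the conclusion in step 5 does not follow.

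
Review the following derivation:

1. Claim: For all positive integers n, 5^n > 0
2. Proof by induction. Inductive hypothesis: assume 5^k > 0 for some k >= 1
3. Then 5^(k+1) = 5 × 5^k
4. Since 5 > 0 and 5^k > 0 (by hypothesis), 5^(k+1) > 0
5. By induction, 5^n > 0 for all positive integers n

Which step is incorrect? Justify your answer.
Step 5: By induction, 5^n > 0 for all positive integers n

Step 5 concludes the proof by induction, but no base case was ever established. A valid induction proof requires: (1) a base case proving 5^1 > 0, and (2) an inductive step showing IF 5^k > 0 THEN 5^(k+1) > 0. Steps 2-4 correctly establish the inductive step, but without the base case the conclusion in step 5 does not follow.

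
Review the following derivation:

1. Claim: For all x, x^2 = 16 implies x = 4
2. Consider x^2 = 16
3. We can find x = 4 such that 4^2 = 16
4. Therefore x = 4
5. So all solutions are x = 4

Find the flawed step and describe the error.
Step 4: Therefore x = 4

Step 4 incorrectly concludes that x = 4 is the only solution. The proof shows that x = 4 is A solution (existence), but does not show it is the ONLY solution (uniqueness). In fact, x = -4 is also a solution since (-4)^2 = 16. Finding one solution doesn't prove there are no others.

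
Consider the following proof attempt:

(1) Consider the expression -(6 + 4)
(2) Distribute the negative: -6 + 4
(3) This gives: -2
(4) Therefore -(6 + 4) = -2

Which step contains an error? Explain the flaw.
Step 2: Distribute the negative: -6 + 4

Step 2 incorrectly distributes the negative sign. The correct distribution is -(6 + 4) = -6 - 4 = -10. The negative must be applied to both terms, not just the first. The error treats -(6 + 4) as -6 + 4, which equals -2 instead of -10.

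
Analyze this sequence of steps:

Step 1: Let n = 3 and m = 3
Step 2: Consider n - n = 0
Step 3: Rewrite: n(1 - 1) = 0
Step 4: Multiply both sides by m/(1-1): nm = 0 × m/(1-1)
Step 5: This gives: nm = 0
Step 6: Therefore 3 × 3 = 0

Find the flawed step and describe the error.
Step 4: Multiply both sides by m/(1-1): nm = 0 × m/(1-1)

Step 4 multiplies both sides by m/(1-1). However, 1-1 = 0, so this is multiplication by m/0, which is undefined. We cannot multiply by an undefined expression.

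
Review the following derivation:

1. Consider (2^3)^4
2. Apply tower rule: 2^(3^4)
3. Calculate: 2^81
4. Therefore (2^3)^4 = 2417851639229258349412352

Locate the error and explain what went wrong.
Step 2: Apply tower rule: 2^(3^4)

Step 2 incorrectly states that (a^b)^c = a^(b^c). The correct rule is (a^b)^c = a^(b×c). The actual value is (2^3)^4 = 2^12 = 4096, not 2^81 = 2417851639229258349412352.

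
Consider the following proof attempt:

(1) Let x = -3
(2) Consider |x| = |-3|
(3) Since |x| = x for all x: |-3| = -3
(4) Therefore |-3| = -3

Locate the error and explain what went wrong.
Step 3: Since |x| = x for all x: |-3| = -3

Step 3 incorrectly states that |x| = x for all x. The correct definition is |x| = x when x >= 0, and |x| = -x when x < 0. Since -3 < 0, we have |-3| = -(-3) = 3, not -3.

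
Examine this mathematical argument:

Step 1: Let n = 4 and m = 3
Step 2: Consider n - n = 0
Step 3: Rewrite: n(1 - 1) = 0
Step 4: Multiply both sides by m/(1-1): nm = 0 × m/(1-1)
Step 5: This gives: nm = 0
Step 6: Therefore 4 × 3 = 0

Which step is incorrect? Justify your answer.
Step 4: Multiply both sides by m/(1-1): nm = 0 × m/(1-1)

Step 4 multiplies both sides by m/(1-1). However, 1-1 = 0, so this is multiplication by m/0, which is undefined. We cannot multiply by an undefined expression.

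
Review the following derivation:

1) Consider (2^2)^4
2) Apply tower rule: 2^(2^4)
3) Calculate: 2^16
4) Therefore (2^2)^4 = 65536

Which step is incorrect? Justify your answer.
Step 2: Apply tower rule: 2^(2^4)

Step 2 incorrectly states that (a^b)^c = a^(b^c). The correct rule is (a^b)^c = a^(b×c). The actual value is (2^2)^4 = 2^8 = 256, not 2^16 = 65536.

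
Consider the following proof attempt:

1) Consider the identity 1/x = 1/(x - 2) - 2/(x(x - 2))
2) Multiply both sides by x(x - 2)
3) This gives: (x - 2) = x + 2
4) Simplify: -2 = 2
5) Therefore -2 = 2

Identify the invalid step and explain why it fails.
Step 3: This gives: (x - 2) = x + 2

Step 3 makes a sign error when clearing denominators. Multiplying -2/(x(x - 2)) by x(x - 2) gives -2, not +2. The correct result is (x - 2) = x - 2, which is trivially true, not (x - 2) = x + 2. (Step 1 is a valid identity: 1/(x - 2) - 2/(x(x - 2)) = (x - 2)/(x(x - 2)) = 1/x.)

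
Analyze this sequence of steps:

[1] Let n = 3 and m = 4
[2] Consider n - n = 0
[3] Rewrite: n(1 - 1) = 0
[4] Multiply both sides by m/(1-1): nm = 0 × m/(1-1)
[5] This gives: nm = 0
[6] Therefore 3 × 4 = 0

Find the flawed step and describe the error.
Step 4: Multiply both sides by m/(1-1): nm = 0 × m/(1-1)

Step 4 multiplies both sides by m/(1-1). However, 1-1 = 0, so this is multiplication by m/0, which is undefined. We cannot multiply by an undefined expression.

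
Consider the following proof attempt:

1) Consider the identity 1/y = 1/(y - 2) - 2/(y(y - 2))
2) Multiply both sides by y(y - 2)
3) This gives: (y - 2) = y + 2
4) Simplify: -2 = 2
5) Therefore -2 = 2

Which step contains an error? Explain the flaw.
Step 3: This gives: (y - 2) = y + 2

Step 3 makes a sign error when clearing denominators. Multiplying -2/(y(y - 2)) by y(y - 2) gives -2, not +2. The correct result is (y - 2) = y - 2, which is trivially true, not (y - 2) = y + 2. (Step 1 is a valid identity: 1/(y - 2) - 2/(y(y - 2)) = (y - 2)/(y(y - 2)) = 1/y.)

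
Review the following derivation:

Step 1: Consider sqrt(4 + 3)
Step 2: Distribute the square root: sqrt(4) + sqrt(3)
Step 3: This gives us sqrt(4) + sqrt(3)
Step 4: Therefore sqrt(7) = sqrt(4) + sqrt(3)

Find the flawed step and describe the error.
Step 2: Distribute the square root: sqrt(4) + sqrt(3)

Step 2 incorrectly 'distributes' the square root over addition. The square root function does not distribute: sqrt(a + b) ≠ sqrt(a) + sqrt(b). In fact, sqrt(4 + 3) = sqrt(7) ≈ 2.6458, while sqrt(4) + sqrt(3) ≈ 3.7321.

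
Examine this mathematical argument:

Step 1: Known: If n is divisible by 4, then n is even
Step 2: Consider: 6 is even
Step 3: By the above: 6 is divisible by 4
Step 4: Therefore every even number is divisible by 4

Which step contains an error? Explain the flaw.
Step 3: By the above: 6 is divisible by 4

Step 3 commits the fallacy of affirming the consequent. The known fact 'divisible by 4 → even' does NOT imply 'even → divisible by 4'. That would be the converse, which is false. For example, 6 is even but 6 ÷ 4 = 1.50, which is not an integer.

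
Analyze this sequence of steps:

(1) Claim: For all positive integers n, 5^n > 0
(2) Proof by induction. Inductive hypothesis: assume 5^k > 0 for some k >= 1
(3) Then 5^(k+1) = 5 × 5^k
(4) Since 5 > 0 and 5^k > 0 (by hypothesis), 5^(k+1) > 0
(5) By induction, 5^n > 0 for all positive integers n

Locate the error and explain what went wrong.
Step 5: By induction, 5^n > 0 for all positive integers n

Step 5 concludes the proof by induction, but no base case was ever established. A valid induction proof requires: (1) a base case proving 5^1 > 0, and (2) an inductive step showing IF 5^k > 0 THEN 5^(k+1) > 0. Steps 2-4 correctly establish the inductive step, but without the base case the conclusion in step 5 does not follow.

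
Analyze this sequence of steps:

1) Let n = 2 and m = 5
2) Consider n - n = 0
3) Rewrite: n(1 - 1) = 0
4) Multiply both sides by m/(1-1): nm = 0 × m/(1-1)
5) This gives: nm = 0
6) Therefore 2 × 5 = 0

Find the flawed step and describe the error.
Step 4: Multiply both sides by m/(1-1): nm = 0 × m/(1-1)

Step 4 multiplies both sides by m/(1-1). However, 1-1 = 0, so this is multiplication by m/0, which is undefined. We cannot multiply by an undefined expression.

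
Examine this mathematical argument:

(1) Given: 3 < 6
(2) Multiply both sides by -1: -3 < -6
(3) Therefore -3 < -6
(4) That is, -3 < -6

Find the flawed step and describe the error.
Step 2: Multiply both sides by -1: -3 < -6

Step 2 multiplies both sides by -1 but fails to reverse the inequality sign. When multiplying (or dividing) an inequality by a negative number, the direction must be reversed. Since 3 < 6, we should get -3 > -6, i.e., -3 > -6.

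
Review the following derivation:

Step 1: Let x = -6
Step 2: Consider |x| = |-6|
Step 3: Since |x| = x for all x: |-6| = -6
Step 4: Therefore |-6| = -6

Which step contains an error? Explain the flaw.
Step 3: Since |x| = x for all x: |-6| = -6

Step 3 incorrectly states that |x| = x for all x. The correct definition is |x| = x when x >= 0, and |x| = -x when x < 0. Since -6 < 0, we have |-6| = -(-6) = 6, not -6.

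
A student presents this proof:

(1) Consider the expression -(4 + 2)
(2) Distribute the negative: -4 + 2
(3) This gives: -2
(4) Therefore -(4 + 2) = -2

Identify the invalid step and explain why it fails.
Step 2: Distribute the negative: -4 + 2

Step 2 incorrectly distributes the negative sign. The correct distribution is -(4 + 2) = -4 - 2 = -6. The negative must be applied to both terms, not just the first. The error treats -(4 + 2) as -4 + 2, which equals -2 instead of -6.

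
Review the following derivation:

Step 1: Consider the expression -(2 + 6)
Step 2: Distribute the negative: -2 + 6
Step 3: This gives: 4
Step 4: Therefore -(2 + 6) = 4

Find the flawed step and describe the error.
Step 2: Distribute the negative: -2 + 6

Step 2 incorrectly distributes the negative sign. The correct distribution is -(2 + 6) = -2 - 6 = -8. The negative must be applied to both terms, not just the first. The error treats -(2 + 6) as -2 + 6, which equals 4 instead of -8.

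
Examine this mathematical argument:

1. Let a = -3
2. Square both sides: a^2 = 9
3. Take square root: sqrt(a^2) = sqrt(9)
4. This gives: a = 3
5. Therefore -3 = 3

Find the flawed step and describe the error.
Step 4: This gives: a = 3

Step 4 incorrectly states that sqrt(a^2) = a. The correct identity is sqrt(a^2) = |a|. Since a = -3 < 0, we have sqrt(a^2) = |-3| = 3, not a = -3.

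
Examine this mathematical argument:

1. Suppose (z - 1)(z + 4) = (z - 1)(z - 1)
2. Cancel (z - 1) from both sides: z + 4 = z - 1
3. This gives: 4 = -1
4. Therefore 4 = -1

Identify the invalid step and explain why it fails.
Step 2: Cancel (z - 1) from both sides: z + 4 = z - 1

Step 2 cancels (z - 1) from both sides. This is only valid if (z - 1) ≠ 0, i.e., z ≠ 1. When z = 1, both sides equal zero regardless of the other factors. The correct approach requires considering z = 1 as a separate case.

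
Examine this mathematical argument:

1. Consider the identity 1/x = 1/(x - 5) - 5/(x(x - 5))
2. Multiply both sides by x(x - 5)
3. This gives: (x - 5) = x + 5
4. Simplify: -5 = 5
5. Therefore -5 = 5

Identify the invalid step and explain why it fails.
Step 3: This gives: (x - 5) = x + 5

Step 3 makes a sign error when clearing denominators. Multiplying -5/(x(x - 5)) by x(x - 5) gives -5, not +5. The correct result is (x - 5) = x - 5, which is trivially true, not (x - 5) = x + 5. (Step 1 is a valid identity: 1/(x - 5) - 5/(x(x - 5)) = (x - 5)/(x(x - 5)) = 1/x.)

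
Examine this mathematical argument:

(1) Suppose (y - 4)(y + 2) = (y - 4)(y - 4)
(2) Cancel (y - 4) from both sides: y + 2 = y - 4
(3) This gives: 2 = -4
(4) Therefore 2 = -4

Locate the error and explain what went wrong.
Step 2: Cancel (y - 4) from both sides: y + 2 = y - 4

Step 2 cancels (y - 4) from both sides. This is only valid if (y - 4) ≠ 0, i.e., y ≠ 4. When y = 4, both sides equal zero regardless of the other factors. The correct approach requires considering y = 4 as a separate case.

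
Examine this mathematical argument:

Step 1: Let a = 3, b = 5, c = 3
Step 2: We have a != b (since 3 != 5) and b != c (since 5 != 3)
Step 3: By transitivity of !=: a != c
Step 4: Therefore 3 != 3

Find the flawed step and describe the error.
Step 3: By transitivity of !=: a != c

Step 3 incorrectly applies transitivity to the '!=' relation. Transitivity states: if a R b and b R c, then a R c. However, '!=' is not transitive. Counterexample: 3 != 5 and 5 != 3, but 3 = 3 (both equal 3). Transitivity holds for relations like <, <=, =, but not for !=.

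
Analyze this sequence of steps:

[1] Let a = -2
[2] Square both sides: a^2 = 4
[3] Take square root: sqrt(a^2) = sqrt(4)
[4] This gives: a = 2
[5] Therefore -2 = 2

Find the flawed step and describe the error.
Step 4: This gives: a = 2

Step 4 incorrectly states that sqrt(a^2) = a. The correct identity is sqrt(a^2) = |a|. Since a = -2 < 0, we have sqrt(a^2) = |-2| = 2, not a = -2.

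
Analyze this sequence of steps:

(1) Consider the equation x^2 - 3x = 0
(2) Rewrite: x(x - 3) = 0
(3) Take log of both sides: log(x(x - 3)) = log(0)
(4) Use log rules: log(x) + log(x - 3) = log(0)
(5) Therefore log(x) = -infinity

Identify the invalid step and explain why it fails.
Step 3: Take log of both sides: log(x(x - 3)) = log(0)

Step 3 takes the logarithm of both sides, resulting in log(0) on the right side. The logarithm is only defined for positive numbers; log(0) is undefined (approaches negative infinity). This operation is invalid.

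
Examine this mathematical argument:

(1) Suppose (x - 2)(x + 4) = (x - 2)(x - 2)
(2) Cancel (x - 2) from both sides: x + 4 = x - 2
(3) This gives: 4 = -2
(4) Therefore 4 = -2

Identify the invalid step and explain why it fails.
Step 2: Cancel (x - 2) from both sides: x + 4 = x - 2

Step 2 cancels (x - 2) from both sides. This is only valid if (x - 2) ≠ 0, i.e., x ≠ 2. When x = 2, both sides equal zero regardless of the other factors. The correct approach requires considering x = 2 as a separate case.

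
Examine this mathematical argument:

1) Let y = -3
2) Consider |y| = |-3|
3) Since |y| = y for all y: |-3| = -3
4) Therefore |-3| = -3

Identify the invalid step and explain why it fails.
Step 3: Since |y| = y for all y: |-3| = -3

Step 3 incorrectly states that |y| = y for all y. The correct definition is |y| = y when y >= 0, and |y| = -y when y < 0. Since -3 < 0, we have |-3| = -(-3) = 3, not -3.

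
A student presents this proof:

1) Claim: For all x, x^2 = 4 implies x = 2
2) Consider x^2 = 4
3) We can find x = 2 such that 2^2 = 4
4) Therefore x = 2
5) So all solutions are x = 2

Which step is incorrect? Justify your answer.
Step 4: Therefore x = 2

Step 4 incorrectly concludes that x = 2 is the only solution. The proof shows that x = 2 is A solution (existence), but does not show it is the ONLY solution (uniqueness). In fact, x = -2 is also a solution since (-2)^2 = 4. Finding one solution doesn't prove there are no others.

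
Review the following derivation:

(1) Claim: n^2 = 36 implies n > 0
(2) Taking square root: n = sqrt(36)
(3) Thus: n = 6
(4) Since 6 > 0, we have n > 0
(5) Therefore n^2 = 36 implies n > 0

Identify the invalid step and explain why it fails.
Step 2: Taking square root: n = sqrt(36)

Step 2 takes the square root and assumes the positive root only. The equation n^2 = 36 actually has two solutions: n = 6 and n = -6. The proof silently assumes n > 0 without justification, then uses this assumption to conclude n > 0, which is circular. The counterexample n = -6 shows the claim is false.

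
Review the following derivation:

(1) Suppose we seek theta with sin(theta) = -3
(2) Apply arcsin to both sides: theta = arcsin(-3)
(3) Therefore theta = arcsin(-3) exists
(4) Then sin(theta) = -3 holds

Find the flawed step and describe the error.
Step 2: Apply arcsin to both sides: theta = arcsin(-3)

Step 2 applies arcsin to -3. However, arcsin(x) is only defined for x in [-1, 1] because sin(theta) can only produce values in that range. Since |-3| > 1, arcsin(-3) is undefined. There is no angle whose sine equals -3.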